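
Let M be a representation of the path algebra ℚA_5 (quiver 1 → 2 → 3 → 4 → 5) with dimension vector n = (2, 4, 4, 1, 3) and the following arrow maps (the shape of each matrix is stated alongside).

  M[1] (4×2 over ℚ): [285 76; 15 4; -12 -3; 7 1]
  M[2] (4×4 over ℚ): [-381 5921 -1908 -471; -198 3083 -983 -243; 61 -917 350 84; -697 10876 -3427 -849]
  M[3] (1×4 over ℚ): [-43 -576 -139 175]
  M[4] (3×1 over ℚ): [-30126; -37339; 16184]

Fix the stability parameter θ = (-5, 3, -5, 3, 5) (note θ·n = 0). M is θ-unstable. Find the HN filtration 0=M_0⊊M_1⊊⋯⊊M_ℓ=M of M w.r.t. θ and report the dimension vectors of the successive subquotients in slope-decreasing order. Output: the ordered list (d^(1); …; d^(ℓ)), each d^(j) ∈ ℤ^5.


Via rank(M_{q-1}∘⋯∘M_p): M ≅ I[1,2], I[1,5], I[2,3]^2, I[3,3], I[5,5]^2.
μ_θ-semistable layers: μ^(1)=5; μ^(2)=3; μ^(3)=-1; μ^(4)=-5

((0, 0, 0, 0, 3); (0, 1, 0, 1, 0); (0, 3, 3, 0, 0); (2, 0, 1, 0, 0))


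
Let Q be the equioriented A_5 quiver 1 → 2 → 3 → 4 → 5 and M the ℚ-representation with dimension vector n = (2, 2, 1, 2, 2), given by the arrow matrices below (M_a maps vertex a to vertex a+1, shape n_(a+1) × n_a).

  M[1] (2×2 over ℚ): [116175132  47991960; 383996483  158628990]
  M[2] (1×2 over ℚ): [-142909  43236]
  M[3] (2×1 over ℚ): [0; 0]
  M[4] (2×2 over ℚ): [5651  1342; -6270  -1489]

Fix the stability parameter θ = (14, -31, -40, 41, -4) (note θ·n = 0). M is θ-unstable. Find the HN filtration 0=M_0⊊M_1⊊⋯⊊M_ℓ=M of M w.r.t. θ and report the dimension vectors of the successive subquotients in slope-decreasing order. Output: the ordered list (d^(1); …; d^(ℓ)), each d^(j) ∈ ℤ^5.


Interval decomposition of M: I[1,1], I[1,2], I[2,3], I[4,5]^2.
HN type (ℓ=4): μ^(1)=37/2; μ^(2)=14; μ^(3)=-17/2; μ^(4)=-71/2

((0, 0, 0, 2, 2); (1, 0, 0, 0, 0); (1, 1, 0, 0, 0); (0, 1, 1, 0, 0))


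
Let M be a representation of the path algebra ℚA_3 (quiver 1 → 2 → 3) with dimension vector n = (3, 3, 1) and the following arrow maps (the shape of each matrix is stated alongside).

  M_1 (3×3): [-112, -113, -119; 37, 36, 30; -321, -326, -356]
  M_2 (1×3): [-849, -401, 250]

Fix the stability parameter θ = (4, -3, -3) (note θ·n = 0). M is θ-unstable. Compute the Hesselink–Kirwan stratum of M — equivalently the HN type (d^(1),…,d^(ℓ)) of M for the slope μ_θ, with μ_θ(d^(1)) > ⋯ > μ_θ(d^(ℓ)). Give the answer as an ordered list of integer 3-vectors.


Barcode: M ≅ I[1,1], I[1,2], I[1,3], I[2,2]. HN layers by μ_θ (4 steps, strictly decreasing):
  μ^(1)=4; μ^(2)=1/2; μ^(3)=-2/3; μ^(4)=-3

((1, 0, 0); (1, 1, 0); (1, 1, 1); (0, 1, 0))


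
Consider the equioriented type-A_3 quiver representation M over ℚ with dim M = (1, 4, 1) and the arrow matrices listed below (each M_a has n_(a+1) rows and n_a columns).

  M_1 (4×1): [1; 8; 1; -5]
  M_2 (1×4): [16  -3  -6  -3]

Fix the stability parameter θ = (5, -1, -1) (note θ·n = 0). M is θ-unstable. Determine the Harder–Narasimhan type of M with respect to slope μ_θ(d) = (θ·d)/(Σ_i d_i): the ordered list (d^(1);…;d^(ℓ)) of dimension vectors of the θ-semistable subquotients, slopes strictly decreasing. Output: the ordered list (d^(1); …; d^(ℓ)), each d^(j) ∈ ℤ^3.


Via rank(M_{q-1}∘⋯∘M_p): M ≅ I[1,3], I[2,2]^3.
μ_θ-semistable layers: μ^(1)=1; μ^(2)=-1

((1, 1, 1); (0, 3, 0))


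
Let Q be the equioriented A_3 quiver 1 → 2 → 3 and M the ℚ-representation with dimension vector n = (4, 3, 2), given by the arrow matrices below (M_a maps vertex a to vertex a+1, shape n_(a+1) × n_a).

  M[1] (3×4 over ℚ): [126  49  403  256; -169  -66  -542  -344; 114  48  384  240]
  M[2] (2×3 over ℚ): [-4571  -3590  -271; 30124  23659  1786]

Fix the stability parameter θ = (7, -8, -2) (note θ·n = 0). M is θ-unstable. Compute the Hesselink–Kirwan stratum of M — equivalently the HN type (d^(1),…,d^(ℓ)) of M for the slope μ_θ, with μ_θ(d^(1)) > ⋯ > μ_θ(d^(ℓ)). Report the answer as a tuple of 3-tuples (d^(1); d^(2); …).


Via rank(M_{q-1}∘⋯∘M_p): M ≅ I[1,1]^2, I[1,3]^2, I[2,2].
μ_θ-semistable layers: μ^(1)=7; μ^(2)=-1; μ^(3)=-8

((2, 0, 0); (2, 2, 2); (0, 1, 0))


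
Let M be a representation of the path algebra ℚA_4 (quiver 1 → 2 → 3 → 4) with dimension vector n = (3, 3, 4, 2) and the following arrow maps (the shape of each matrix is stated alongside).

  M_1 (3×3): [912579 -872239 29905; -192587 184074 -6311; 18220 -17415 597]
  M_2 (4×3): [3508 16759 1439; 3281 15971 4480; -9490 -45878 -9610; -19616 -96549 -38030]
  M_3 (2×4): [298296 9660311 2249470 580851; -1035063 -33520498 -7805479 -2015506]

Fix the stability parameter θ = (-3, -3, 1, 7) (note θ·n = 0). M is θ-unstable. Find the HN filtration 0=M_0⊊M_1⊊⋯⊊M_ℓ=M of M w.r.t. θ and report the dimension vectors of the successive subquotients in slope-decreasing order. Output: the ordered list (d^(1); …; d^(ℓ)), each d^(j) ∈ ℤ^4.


Via rank(M_{q-1}∘⋯∘M_p): M ≅ I[1,3], I[1,4]^2, I[3,3].
μ_θ-semistable layers: μ^(1)=7; μ^(2)=1; μ^(3)=-3

((0, 0, 0, 2); (0, 0, 4, 0); (3, 3, 0, 0))


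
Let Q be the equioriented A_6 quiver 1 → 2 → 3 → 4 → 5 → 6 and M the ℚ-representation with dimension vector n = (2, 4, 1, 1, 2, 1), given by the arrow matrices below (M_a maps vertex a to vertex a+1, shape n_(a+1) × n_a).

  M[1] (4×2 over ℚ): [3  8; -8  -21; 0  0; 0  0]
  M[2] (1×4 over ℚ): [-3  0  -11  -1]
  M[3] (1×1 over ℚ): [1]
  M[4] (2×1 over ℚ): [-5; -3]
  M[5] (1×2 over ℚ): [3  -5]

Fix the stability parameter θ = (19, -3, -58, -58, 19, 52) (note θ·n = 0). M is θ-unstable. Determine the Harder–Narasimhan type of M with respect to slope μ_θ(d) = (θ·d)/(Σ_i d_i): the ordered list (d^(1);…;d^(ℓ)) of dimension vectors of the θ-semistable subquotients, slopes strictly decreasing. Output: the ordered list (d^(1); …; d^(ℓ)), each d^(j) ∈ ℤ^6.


Via rank(M_{q-1}∘⋯∘M_p): M ≅ I[1,2], I[1,5], I[2,2]^2, I[5,6].
μ_θ-semistable layers: μ^(1)=52; μ^(2)=19; μ^(3)=8; μ^(4)=-3; μ^(5)=-25

((0, 0, 0, 0, 0, 1); (0, 0, 0, 0, 2, 0); (1, 1, 0, 0, 0, 0); (0, 2, 0, 0, 0, 0); (1, 1, 1, 1, 0, 0))


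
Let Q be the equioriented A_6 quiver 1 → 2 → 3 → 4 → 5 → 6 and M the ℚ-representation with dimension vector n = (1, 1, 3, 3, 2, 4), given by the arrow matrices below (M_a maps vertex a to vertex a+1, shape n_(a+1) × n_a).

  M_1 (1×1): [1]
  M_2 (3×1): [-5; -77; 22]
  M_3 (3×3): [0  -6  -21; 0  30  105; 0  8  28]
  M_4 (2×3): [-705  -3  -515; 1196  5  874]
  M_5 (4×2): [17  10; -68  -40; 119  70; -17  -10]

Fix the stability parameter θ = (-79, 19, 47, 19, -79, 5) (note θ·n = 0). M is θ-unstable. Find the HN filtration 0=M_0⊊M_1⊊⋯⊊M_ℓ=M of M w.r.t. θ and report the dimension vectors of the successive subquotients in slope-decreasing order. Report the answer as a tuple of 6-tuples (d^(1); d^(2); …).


Interval decomposition of M: I[1,3], I[3,3], I[3,5], I[4,4], I[4,6], I[6,6]^3.
HN type (ℓ=6): μ^(1)=47; μ^(2)=19; μ^(3)=5; μ^(4)=-13/3; μ^(5)=-30; μ^(6)=-79

((0, 0, 2, 0, 0, 0); (0, 1, 0, 1, 0, 0); (0, 0, 0, 0, 0, 4); (0, 0, 1, 1, 1, 0); (0, 0, 0, 1, 1, 0); (1, 0, 0, 0, 0, 0))


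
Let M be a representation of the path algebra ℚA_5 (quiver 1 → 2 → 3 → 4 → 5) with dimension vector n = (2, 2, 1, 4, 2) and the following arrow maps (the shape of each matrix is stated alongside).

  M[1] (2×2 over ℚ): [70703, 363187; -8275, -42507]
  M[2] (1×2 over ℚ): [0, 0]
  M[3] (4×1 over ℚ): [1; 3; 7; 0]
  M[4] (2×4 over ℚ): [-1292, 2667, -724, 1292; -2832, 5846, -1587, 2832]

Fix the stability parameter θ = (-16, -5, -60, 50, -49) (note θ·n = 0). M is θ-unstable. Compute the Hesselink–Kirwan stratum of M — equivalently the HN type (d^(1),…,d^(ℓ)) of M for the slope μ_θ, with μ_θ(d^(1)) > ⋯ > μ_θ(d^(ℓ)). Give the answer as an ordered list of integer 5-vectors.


Barcode: M ≅ I[1,2]^2, I[3,5], I[4,4]^2, I[4,5]. HN layers by μ_θ (5 steps, strictly decreasing):
  μ^(1)=50; μ^(2)=1/2; μ^(3)=-5; μ^(4)=-16; μ^(5)=-60

((0, 0, 0, 2, 0); (0, 0, 0, 2, 2); (0, 2, 0, 0, 0); (2, 0, 0, 0, 0); (0, 0, 1, 0, 0))


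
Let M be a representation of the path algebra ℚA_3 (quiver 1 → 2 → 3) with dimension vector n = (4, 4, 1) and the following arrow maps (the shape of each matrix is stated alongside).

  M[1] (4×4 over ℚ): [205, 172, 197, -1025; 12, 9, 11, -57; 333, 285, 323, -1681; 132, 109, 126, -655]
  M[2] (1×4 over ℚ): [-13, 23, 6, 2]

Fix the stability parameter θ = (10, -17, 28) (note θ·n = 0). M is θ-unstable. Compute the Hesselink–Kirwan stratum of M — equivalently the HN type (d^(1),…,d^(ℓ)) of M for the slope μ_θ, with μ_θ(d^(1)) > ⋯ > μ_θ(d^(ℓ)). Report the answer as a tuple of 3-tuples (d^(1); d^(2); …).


Interval decomposition of M: I[1,2]^3, I[1,3].
HN type (ℓ=2): μ^(1)=28; μ^(2)=-7/2

((0, 0, 1); (4, 4, 0))


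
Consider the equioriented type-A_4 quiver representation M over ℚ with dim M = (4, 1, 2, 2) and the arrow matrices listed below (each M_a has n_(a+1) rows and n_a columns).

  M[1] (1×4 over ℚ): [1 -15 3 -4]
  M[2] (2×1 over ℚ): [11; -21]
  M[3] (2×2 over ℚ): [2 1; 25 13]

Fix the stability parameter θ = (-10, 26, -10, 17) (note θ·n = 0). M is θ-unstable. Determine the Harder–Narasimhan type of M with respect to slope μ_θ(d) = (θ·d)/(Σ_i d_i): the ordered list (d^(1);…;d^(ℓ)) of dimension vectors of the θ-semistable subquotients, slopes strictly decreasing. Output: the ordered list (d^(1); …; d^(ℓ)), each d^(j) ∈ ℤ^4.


Barcode: M ≅ I[1,1]^3, I[1,4], I[3,4]. HN layers by μ_θ (3 steps, strictly decreasing):
  μ^(1)=17; μ^(2)=8; μ^(3)=-10

((0, 0, 0, 2); (0, 1, 1, 0); (4, 0, 1, 0))


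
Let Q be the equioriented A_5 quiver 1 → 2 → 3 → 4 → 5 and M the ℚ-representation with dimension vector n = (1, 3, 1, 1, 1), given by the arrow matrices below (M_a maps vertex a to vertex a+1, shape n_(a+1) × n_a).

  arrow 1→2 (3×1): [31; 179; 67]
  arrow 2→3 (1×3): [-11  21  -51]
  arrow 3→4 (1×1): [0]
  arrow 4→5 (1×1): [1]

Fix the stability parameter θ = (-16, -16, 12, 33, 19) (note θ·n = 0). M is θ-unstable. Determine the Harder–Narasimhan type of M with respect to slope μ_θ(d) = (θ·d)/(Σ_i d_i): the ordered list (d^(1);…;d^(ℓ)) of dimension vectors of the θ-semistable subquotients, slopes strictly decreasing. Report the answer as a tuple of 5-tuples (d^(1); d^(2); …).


Via rank(M_{q-1}∘⋯∘M_p): M ≅ I[1,3], I[2,2]^2, I[4,5].
μ_θ-semistable layers: μ^(1)=26; μ^(2)=12; μ^(3)=-16

((0, 0, 0, 1, 1); (0, 0, 1, 0, 0); (1, 3, 0, 0, 0))


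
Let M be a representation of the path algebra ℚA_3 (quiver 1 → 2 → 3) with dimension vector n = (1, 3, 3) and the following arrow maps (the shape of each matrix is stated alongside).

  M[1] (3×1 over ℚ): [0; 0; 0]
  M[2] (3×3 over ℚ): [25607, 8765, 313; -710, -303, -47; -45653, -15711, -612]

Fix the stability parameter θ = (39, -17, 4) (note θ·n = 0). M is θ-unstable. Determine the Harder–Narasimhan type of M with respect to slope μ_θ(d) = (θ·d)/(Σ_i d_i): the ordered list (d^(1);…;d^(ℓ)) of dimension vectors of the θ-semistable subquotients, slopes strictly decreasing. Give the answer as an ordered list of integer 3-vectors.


Interval decomposition of M: I[1,1], I[2,3]^3.
HN type (ℓ=3): μ^(1)=39; μ^(2)=4; μ^(3)=-17

((1, 0, 0); (0, 0, 3); (0, 3, 0))


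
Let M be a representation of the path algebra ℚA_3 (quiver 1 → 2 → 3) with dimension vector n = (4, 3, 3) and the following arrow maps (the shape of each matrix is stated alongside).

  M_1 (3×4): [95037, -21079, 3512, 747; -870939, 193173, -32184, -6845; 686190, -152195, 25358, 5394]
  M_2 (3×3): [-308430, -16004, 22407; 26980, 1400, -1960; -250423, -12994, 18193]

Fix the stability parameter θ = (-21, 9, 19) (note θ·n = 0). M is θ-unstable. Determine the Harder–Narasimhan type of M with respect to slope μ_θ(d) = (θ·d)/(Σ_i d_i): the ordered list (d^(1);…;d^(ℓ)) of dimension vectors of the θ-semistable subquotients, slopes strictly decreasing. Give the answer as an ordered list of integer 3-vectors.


Via rank(M_{q-1}∘⋯∘M_p): M ≅ I[1,1], I[1,2], I[1,3]^2, I[3,3].
μ_θ-semistable layers: μ^(1)=19; μ^(2)=9; μ^(3)=-21

((0, 0, 3); (0, 3, 0); (4, 0, 0))


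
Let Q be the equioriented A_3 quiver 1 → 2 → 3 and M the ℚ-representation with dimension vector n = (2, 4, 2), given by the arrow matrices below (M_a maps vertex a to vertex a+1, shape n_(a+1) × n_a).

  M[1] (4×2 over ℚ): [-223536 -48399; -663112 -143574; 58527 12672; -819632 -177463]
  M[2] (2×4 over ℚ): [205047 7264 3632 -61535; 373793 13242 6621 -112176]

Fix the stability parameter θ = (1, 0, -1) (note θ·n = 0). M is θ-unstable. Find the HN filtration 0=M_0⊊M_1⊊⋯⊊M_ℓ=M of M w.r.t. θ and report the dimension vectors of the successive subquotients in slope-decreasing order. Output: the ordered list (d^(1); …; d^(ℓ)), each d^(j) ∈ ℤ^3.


Interval decomposition of M: I[1,2], I[1,3], I[2,2], I[2,3].
HN type (ℓ=3): μ^(1)=1/2; μ^(2)=0; μ^(3)=-1/2

((1, 1, 0); (1, 2, 1); (0, 1, 1))


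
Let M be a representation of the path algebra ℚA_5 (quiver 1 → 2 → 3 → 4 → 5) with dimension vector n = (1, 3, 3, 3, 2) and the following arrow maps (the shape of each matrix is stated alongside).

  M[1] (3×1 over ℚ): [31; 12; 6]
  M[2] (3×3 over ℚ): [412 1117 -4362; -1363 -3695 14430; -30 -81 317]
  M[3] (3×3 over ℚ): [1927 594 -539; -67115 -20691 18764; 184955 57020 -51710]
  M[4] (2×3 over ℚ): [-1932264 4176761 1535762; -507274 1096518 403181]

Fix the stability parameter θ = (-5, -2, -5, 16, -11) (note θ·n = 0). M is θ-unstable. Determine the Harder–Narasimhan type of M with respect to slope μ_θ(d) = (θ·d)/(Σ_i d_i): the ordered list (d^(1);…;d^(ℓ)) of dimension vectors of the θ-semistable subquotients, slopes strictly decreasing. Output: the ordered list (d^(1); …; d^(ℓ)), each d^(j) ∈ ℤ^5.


Interval decomposition of M: I[1,5], I[2,4], I[2,5].
HN type (ℓ=4): μ^(1)=16; μ^(2)=5/2; μ^(3)=-7/2; μ^(4)=-5

((0, 0, 0, 1, 0); (0, 0, 0, 2, 2); (0, 3, 3, 0, 0); (1, 0, 0, 0, 0))


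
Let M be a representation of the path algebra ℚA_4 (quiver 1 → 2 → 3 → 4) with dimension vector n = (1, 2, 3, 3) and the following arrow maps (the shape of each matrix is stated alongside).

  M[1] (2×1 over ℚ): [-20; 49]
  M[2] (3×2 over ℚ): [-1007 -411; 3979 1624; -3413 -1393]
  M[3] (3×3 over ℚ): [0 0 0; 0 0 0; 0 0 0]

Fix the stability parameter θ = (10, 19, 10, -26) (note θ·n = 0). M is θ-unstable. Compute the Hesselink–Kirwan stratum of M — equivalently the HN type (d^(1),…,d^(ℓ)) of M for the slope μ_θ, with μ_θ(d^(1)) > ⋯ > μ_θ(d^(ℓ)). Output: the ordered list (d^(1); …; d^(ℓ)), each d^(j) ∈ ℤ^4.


Via rank(M_{q-1}∘⋯∘M_p): M ≅ I[1,3], I[2,3], I[3,3], I[4,4]^3.
μ_θ-semistable layers: μ^(1)=29/2; μ^(2)=10; μ^(3)=-26

((0, 2, 2, 0); (1, 0, 1, 0); (0, 0, 0, 3))


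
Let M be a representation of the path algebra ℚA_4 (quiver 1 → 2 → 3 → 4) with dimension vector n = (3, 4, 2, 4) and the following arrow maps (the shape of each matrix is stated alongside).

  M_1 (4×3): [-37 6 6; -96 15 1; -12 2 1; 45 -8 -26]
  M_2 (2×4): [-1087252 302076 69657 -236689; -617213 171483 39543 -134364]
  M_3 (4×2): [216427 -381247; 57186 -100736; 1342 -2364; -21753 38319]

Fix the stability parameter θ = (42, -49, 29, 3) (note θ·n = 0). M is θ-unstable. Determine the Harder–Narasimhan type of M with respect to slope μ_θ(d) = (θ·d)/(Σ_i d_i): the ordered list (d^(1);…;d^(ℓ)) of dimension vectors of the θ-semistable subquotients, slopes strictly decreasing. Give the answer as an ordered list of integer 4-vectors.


Interval decomposition of M: I[1,2], I[1,4]^2, I[2,2], I[4,4]^2.
HN type (ℓ=4): μ^(1)=16; μ^(2)=3; μ^(3)=-7/2; μ^(4)=-49

((0, 0, 2, 2); (0, 0, 0, 2); (3, 3, 0, 0); (0, 1, 0, 0))


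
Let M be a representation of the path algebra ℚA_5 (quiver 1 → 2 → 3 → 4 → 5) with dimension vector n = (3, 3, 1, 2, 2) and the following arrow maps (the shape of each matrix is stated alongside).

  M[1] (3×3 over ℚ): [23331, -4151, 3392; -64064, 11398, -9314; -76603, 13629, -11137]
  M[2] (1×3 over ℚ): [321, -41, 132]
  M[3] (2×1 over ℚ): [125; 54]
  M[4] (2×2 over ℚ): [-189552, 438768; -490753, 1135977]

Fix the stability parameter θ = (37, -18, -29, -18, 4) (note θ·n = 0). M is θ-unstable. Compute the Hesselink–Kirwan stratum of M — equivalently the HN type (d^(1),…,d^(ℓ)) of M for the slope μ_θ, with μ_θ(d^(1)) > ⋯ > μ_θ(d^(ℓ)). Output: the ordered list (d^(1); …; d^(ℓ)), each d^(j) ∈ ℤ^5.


Via rank(M_{q-1}∘⋯∘M_p): M ≅ I[1,2]^2, I[1,5], I[4,4], I[5,5].
μ_θ-semistable layers: μ^(1)=19/2; μ^(2)=4; μ^(3)=-7; μ^(4)=-18

((2, 2, 0, 0, 0); (0, 0, 0, 0, 2); (1, 1, 1, 1, 0); (0, 0, 0, 1, 0))


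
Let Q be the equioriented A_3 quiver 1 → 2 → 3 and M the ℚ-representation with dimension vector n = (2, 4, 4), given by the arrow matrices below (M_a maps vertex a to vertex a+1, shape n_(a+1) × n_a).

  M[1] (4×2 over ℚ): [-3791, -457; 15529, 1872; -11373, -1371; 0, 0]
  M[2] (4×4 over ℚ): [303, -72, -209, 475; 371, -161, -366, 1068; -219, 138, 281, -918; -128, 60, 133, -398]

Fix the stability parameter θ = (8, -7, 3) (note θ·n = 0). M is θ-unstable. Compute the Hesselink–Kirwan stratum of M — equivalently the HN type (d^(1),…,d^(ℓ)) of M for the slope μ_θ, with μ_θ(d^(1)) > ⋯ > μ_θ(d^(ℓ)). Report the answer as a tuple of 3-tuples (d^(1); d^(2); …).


Via rank(M_{q-1}∘⋯∘M_p): M ≅ I[1,3]^2, I[2,3]^2.
μ_θ-semistable layers: μ^(1)=3; μ^(2)=1/2; μ^(3)=-7

((0, 0, 4); (2, 2, 0); (0, 2, 0))


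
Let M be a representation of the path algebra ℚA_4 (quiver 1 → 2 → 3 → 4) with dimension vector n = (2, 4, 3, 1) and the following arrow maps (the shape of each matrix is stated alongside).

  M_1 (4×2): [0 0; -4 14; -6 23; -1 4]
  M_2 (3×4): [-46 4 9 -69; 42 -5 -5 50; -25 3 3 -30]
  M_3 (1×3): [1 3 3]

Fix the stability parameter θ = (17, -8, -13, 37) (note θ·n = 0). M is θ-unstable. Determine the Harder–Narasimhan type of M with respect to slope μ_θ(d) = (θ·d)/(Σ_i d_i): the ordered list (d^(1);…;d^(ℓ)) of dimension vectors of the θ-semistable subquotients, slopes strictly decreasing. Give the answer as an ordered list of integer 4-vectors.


Barcode: M ≅ I[1,3], I[1,4], I[2,2], I[2,3]. HN layers by μ_θ (4 steps, strictly decreasing):
  μ^(1)=37; μ^(2)=-4/3; μ^(3)=-8; μ^(4)=-21/2

((0, 0, 0, 1); (2, 2, 2, 0); (0, 1, 0, 0); (0, 1, 1, 0))


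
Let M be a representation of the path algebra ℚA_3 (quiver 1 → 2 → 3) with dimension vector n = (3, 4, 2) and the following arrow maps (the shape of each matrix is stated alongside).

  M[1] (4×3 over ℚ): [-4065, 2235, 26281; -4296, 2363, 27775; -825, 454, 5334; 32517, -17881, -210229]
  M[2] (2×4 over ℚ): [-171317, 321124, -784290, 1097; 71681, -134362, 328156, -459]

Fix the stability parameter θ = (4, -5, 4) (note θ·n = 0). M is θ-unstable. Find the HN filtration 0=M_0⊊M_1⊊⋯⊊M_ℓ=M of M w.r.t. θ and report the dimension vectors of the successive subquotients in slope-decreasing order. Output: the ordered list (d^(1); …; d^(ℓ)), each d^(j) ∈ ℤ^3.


Via rank(M_{q-1}∘⋯∘M_p): M ≅ I[1,2]^2, I[1,3], I[2,3].
μ_θ-semistable layers: μ^(1)=4; μ^(2)=-1/2; μ^(3)=-5

((0, 0, 2); (3, 3, 0); (0, 1, 0))


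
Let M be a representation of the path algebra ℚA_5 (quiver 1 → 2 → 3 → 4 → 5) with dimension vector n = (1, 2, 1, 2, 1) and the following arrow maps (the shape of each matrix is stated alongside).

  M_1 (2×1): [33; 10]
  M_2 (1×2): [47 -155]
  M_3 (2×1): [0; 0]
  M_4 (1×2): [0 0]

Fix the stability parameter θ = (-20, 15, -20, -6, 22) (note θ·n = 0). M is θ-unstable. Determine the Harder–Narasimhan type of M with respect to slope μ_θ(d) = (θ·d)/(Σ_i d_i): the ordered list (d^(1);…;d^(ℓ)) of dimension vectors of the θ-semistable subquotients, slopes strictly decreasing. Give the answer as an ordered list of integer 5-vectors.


Interval decomposition of M: I[1,3], I[2,2], I[4,4]^2, I[5,5].
HN type (ℓ=5): μ^(1)=22; μ^(2)=15; μ^(3)=-5/2; μ^(4)=-6; μ^(5)=-20

((0, 0, 0, 0, 1); (0, 1, 0, 0, 0); (0, 1, 1, 0, 0); (0, 0, 0, 2, 0); (1, 0, 0, 0, 0))


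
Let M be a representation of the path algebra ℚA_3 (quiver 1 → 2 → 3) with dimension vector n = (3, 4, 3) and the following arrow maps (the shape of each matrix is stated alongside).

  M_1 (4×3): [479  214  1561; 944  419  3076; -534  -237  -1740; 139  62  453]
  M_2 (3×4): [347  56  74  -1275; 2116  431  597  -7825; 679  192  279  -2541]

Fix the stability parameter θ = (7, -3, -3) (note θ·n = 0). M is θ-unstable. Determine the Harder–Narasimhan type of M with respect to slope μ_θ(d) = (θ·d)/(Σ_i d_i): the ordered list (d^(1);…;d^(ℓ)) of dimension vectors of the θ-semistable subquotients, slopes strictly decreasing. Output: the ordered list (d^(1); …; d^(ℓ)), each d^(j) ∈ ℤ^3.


Via rank(M_{q-1}∘⋯∘M_p): M ≅ I[1,3]^3, I[2,2].
μ_θ-semistable layers: μ^(1)=1/3; μ^(2)=-3

((3, 3, 3); (0, 1, 0))


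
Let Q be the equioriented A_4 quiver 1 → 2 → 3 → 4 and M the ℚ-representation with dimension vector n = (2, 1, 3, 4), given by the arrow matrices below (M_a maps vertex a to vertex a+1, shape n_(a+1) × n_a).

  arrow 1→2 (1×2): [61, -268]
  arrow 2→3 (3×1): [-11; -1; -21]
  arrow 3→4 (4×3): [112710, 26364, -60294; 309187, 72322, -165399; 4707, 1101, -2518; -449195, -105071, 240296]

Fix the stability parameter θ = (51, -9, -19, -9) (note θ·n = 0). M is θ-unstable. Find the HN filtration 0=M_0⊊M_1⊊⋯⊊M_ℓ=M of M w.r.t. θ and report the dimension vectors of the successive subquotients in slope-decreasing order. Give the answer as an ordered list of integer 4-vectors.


Via rank(M_{q-1}∘⋯∘M_p): M ≅ I[1,1], I[1,3], I[3,4]^2, I[4,4]^2.
μ_θ-semistable layers: μ^(1)=51; μ^(2)=23/3; μ^(3)=-9; μ^(4)=-19

((1, 0, 0, 0); (1, 1, 1, 0); (0, 0, 0, 4); (0, 0, 2, 0))


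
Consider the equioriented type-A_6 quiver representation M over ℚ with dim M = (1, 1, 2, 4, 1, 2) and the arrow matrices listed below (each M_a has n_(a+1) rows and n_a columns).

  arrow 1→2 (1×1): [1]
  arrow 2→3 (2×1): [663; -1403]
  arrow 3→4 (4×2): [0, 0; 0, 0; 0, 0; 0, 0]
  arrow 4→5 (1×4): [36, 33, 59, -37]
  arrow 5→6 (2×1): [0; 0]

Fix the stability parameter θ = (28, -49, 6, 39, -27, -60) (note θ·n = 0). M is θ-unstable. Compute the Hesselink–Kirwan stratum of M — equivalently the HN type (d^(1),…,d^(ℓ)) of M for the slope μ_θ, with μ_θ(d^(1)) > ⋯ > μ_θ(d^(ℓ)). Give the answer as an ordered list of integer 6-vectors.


Barcode: M ≅ I[1,3], I[3,3], I[4,4]^3, I[4,5], I[6,6]^2. HN layers by μ_θ (4 steps, strictly decreasing):
  μ^(1)=39; μ^(2)=6; μ^(3)=-21/2; μ^(4)=-60

((0, 0, 0, 3, 0, 0); (0, 0, 2, 1, 1, 0); (1, 1, 0, 0, 0, 0); (0, 0, 0, 0, 0, 2))


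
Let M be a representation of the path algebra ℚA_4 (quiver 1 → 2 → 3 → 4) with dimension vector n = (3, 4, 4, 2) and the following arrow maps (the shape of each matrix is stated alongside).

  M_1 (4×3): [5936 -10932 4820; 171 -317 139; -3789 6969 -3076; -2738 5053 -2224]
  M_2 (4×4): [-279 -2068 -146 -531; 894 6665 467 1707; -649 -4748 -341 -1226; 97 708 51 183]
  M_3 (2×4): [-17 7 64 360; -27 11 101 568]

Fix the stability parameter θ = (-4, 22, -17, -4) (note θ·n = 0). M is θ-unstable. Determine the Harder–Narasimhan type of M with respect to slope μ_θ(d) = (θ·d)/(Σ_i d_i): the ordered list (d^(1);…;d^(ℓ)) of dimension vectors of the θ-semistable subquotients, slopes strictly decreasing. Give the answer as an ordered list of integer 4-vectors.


Interval decomposition of M: I[1,3], I[1,4]^2, I[2,3].
HN type (ℓ=3): μ^(1)=5/2; μ^(2)=1/3; μ^(3)=-4

((0, 2, 2, 0); (0, 2, 2, 2); (3, 0, 0, 0))


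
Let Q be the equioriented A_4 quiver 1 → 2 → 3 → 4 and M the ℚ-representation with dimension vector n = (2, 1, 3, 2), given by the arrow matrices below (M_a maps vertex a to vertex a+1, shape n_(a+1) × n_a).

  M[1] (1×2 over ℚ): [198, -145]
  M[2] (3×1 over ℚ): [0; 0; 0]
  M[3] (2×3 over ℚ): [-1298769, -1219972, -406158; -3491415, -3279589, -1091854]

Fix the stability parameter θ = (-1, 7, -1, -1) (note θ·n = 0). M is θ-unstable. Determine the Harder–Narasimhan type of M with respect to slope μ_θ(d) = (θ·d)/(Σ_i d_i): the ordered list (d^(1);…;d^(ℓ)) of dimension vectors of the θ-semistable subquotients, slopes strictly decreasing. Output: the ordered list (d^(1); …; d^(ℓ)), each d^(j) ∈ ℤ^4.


Via rank(M_{q-1}∘⋯∘M_p): M ≅ I[1,1], I[1,2], I[3,3], I[3,4]^2.
μ_θ-semistable layers: μ^(1)=7; μ^(2)=-1

((0, 1, 0, 0); (2, 0, 3, 2))


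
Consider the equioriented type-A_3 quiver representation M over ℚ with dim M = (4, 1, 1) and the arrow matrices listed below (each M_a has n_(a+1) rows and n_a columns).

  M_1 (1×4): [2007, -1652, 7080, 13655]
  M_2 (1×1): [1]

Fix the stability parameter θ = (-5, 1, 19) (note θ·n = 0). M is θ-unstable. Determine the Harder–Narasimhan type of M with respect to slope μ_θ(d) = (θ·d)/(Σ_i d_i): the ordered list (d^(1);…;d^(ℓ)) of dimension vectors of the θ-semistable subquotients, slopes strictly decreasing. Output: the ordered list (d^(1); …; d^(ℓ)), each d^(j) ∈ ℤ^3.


Via rank(M_{q-1}∘⋯∘M_p): M ≅ I[1,1]^3, I[1,3].
μ_θ-semistable layers: μ^(1)=19; μ^(2)=1; μ^(3)=-5

((0, 0, 1); (0, 1, 0); (4, 0, 0))


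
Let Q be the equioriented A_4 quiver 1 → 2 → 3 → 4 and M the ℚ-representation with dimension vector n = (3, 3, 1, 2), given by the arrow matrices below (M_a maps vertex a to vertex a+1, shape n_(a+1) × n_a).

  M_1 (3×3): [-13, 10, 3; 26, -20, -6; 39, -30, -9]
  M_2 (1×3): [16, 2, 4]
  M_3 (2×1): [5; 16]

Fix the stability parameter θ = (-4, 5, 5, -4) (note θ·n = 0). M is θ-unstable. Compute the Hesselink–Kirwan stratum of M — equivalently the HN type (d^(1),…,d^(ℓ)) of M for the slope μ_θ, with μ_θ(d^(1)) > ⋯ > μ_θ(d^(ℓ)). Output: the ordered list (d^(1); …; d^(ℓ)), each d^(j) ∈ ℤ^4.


Barcode: M ≅ I[1,1]^2, I[1,2], I[2,2], I[2,4], I[4,4]. HN layers by μ_θ (3 steps, strictly decreasing):
  μ^(1)=5; μ^(2)=2; μ^(3)=-4

((0, 2, 0, 0); (0, 1, 1, 1); (3, 0, 0, 1))


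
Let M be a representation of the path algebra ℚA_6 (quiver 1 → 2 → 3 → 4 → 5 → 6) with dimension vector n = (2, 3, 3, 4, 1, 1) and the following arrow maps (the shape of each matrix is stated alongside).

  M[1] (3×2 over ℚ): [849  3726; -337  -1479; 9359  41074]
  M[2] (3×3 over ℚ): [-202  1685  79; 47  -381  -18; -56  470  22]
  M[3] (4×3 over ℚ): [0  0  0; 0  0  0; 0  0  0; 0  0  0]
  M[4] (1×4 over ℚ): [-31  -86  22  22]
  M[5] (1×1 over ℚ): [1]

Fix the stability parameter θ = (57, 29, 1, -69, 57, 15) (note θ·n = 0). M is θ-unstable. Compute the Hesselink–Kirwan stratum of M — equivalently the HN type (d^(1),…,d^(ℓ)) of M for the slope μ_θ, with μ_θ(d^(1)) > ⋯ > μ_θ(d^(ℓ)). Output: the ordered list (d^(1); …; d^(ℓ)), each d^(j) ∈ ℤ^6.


Interval decomposition of M: I[1,2], I[1,3], I[2,3], I[3,3], I[4,4]^3, I[4,6].
HN type (ℓ=6): μ^(1)=43; μ^(2)=36; μ^(3)=29; μ^(4)=15; μ^(5)=1; μ^(6)=-69

((1, 1, 0, 0, 0, 0); (0, 0, 0, 0, 1, 1); (1, 1, 1, 0, 0, 0); (0, 1, 1, 0, 0, 0); (0, 0, 1, 0, 0, 0); (0, 0, 0, 4, 0, 0))


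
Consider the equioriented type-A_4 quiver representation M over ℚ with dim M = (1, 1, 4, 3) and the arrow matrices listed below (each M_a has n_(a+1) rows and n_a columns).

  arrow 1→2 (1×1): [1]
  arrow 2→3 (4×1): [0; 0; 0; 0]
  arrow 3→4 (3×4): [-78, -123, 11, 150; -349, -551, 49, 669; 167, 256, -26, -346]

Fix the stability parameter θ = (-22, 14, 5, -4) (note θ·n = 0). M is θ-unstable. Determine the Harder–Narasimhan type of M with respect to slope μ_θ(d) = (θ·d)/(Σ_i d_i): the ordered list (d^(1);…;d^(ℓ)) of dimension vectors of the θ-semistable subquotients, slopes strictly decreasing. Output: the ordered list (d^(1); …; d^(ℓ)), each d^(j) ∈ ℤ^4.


Via rank(M_{q-1}∘⋯∘M_p): M ≅ I[1,2], I[3,3], I[3,4]^3.
μ_θ-semistable layers: μ^(1)=14; μ^(2)=5; μ^(3)=1/2; μ^(4)=-22

((0, 1, 0, 0); (0, 0, 1, 0); (0, 0, 3, 3); (1, 0, 0, 0))


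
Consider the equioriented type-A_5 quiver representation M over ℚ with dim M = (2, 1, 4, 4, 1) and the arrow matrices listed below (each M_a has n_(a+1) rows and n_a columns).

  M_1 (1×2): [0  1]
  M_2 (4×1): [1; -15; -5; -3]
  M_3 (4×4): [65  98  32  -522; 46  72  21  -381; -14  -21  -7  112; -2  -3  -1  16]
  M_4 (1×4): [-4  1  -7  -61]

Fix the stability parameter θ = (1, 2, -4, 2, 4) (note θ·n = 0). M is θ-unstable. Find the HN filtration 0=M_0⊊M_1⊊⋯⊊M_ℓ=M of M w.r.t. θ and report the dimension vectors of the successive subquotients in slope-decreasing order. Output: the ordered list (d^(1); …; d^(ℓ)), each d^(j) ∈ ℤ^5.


Via rank(M_{q-1}∘⋯∘M_p): M ≅ I[1,1], I[1,4], I[3,3], I[3,4], I[3,5], I[4,4].
μ_θ-semistable layers: μ^(1)=4; μ^(2)=2; μ^(3)=1; μ^(4)=-1/3; μ^(5)=-4

((0, 0, 0, 0, 1); (0, 0, 0, 4, 0); (1, 0, 0, 0, 0); (1, 1, 1, 0, 0); (0, 0, 3, 0, 0))


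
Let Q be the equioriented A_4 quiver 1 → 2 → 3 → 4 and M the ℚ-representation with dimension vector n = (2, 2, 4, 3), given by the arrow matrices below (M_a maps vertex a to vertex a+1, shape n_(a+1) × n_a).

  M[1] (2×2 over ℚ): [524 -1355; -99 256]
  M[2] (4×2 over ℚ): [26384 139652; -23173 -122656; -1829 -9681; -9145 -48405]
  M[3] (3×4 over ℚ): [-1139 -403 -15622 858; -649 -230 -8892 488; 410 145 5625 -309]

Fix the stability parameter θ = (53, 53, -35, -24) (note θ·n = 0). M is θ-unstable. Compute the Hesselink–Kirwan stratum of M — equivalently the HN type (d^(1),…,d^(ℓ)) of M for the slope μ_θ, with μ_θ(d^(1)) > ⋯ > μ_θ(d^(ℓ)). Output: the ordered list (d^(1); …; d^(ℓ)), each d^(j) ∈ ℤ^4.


Via rank(M_{q-1}∘⋯∘M_p): M ≅ I[1,3], I[1,4], I[3,4]^2.
μ_θ-semistable layers: μ^(1)=71/3; μ^(2)=47/4; μ^(3)=-24; μ^(4)=-35

((1, 1, 1, 0); (1, 1, 1, 1); (0, 0, 0, 2); (0, 0, 2, 0))


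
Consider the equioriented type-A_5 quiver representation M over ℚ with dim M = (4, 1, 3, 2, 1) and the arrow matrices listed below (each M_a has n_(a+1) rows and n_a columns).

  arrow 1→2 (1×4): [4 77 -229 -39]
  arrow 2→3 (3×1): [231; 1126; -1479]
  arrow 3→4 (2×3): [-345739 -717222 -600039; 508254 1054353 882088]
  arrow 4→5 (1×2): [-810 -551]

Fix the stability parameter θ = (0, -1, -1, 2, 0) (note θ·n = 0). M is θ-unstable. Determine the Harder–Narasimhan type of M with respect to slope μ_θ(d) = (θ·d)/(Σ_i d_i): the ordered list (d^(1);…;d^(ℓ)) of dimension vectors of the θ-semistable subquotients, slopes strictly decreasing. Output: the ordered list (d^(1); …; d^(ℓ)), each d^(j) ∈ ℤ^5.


Barcode: M ≅ I[1,1]^3, I[1,3], I[3,4], I[3,5]. HN layers by μ_θ (5 steps, strictly decreasing):
  μ^(1)=2; μ^(2)=1; μ^(3)=0; μ^(4)=-2/3; μ^(5)=-1

((0, 0, 0, 1, 0); (0, 0, 0, 1, 1); (3, 0, 0, 0, 0); (1, 1, 1, 0, 0); (0, 0, 2, 0, 0))


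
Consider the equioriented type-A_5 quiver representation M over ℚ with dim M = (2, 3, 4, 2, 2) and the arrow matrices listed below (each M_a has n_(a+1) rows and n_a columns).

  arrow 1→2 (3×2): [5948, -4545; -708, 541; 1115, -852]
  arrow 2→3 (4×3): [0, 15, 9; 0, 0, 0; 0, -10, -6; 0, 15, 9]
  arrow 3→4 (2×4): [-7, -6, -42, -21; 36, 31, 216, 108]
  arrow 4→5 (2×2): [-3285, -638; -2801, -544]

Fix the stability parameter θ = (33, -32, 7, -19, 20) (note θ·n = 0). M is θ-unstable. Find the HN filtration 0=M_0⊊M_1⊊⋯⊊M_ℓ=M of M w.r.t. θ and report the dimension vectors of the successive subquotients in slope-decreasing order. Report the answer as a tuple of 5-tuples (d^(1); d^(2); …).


Via rank(M_{q-1}∘⋯∘M_p): M ≅ I[1,2], I[1,3], I[2,2], I[3,3], I[3,5]^2.
μ_θ-semistable layers: μ^(1)=20; μ^(2)=7; μ^(3)=1/2; μ^(4)=-6; μ^(5)=-32

((0, 0, 0, 0, 2); (0, 0, 2, 0, 0); (2, 2, 0, 0, 0); (0, 0, 2, 2, 0); (0, 1, 0, 0, 0))


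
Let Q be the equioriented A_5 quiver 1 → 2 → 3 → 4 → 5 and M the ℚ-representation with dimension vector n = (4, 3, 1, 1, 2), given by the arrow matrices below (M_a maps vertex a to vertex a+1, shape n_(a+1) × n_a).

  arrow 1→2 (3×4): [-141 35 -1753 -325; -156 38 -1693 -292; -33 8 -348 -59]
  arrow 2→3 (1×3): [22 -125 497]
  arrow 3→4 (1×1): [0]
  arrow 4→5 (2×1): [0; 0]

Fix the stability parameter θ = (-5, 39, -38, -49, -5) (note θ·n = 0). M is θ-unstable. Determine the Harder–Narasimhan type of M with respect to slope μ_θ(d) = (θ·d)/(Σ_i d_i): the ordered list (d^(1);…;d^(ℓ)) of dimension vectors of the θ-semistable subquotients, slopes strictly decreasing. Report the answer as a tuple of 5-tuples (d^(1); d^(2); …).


Interval decomposition of M: I[1,1], I[1,2]^2, I[1,3], I[4,4], I[5,5]^2.
HN type (ℓ=4): μ^(1)=39; μ^(2)=1/2; μ^(3)=-5; μ^(4)=-49

((0, 2, 0, 0, 0); (0, 1, 1, 0, 0); (4, 0, 0, 0, 2); (0, 0, 0, 1, 0))


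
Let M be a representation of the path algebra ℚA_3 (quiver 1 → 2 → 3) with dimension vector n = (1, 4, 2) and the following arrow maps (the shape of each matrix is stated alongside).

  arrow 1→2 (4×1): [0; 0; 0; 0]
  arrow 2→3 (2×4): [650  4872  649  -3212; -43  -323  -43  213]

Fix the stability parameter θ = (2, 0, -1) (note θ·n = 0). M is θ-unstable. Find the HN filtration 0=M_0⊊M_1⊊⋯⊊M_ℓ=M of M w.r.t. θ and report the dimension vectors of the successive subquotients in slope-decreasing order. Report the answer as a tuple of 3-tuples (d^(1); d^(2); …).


Interval decomposition of M: I[1,1], I[2,2]^2, I[2,3]^2.
HN type (ℓ=3): μ^(1)=2; μ^(2)=0; μ^(3)=-1/2

((1, 0, 0); (0, 2, 0); (0, 2, 2))


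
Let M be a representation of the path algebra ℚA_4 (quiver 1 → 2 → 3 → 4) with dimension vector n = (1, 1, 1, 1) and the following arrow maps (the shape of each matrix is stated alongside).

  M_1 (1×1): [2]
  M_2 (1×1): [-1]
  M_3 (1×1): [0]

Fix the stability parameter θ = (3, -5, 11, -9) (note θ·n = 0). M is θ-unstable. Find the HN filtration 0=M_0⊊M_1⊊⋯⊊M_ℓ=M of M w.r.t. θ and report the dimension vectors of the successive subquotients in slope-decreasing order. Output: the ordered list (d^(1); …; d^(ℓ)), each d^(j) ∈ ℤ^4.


Via rank(M_{q-1}∘⋯∘M_p): M ≅ I[1,3], I[4,4].
μ_θ-semistable layers: μ^(1)=11; μ^(2)=-1; μ^(3)=-9

((0, 0, 1, 0); (1, 1, 0, 0); (0, 0, 0, 1))


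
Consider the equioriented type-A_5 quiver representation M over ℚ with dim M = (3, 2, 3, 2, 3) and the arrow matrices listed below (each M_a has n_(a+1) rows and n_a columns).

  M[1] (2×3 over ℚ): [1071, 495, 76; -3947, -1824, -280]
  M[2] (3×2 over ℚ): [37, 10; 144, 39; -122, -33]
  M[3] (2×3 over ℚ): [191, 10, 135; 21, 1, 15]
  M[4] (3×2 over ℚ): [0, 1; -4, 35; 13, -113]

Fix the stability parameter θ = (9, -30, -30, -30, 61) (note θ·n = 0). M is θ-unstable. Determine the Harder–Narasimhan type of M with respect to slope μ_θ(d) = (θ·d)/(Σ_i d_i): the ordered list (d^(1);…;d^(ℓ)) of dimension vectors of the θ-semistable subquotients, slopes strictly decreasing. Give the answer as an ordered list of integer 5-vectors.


Via rank(M_{q-1}∘⋯∘M_p): M ≅ I[1,1], I[1,5]^2, I[3,3], I[5,5].
μ_θ-semistable layers: μ^(1)=61; μ^(2)=9; μ^(3)=-81/4; μ^(4)=-30

((0, 0, 0, 0, 3); (1, 0, 0, 0, 0); (2, 2, 2, 2, 0); (0, 0, 1, 0, 0))


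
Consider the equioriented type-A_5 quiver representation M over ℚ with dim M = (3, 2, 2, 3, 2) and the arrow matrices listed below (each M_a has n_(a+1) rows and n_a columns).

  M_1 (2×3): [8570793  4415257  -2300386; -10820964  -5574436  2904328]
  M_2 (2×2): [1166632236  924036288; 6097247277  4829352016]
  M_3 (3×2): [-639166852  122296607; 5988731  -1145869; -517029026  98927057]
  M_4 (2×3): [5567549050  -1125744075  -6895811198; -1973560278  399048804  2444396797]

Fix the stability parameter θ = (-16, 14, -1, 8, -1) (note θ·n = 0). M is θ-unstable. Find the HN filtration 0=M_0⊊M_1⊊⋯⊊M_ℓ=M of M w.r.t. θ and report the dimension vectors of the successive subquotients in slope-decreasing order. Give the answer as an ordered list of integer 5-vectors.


Barcode: M ≅ I[1,1]^2, I[1,5], I[2,2], I[3,5], I[4,4]. HN layers by μ_θ (6 steps, strictly decreasing):
  μ^(1)=14; μ^(2)=8; μ^(3)=5; μ^(4)=7/2; μ^(5)=-1; μ^(6)=-16

((0, 1, 0, 0, 0); (0, 0, 0, 1, 0); (0, 1, 1, 1, 1); (0, 0, 0, 1, 1); (0, 0, 1, 0, 0); (3, 0, 0, 0, 0))


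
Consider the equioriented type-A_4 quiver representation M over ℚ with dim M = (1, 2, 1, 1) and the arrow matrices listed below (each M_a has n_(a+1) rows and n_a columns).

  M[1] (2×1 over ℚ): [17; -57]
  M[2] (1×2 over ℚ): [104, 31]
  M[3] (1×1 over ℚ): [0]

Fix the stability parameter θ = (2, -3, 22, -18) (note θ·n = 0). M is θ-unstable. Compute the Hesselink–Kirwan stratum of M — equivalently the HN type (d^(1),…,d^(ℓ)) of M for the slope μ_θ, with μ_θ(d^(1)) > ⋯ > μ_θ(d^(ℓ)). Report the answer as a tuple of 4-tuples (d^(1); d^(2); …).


Barcode: M ≅ I[1,3], I[2,2], I[4,4]. HN layers by μ_θ (4 steps, strictly decreasing):
  μ^(1)=22; μ^(2)=-1/2; μ^(3)=-3; μ^(4)=-18

((0, 0, 1, 0); (1, 1, 0, 0); (0, 1, 0, 0); (0, 0, 0, 1))


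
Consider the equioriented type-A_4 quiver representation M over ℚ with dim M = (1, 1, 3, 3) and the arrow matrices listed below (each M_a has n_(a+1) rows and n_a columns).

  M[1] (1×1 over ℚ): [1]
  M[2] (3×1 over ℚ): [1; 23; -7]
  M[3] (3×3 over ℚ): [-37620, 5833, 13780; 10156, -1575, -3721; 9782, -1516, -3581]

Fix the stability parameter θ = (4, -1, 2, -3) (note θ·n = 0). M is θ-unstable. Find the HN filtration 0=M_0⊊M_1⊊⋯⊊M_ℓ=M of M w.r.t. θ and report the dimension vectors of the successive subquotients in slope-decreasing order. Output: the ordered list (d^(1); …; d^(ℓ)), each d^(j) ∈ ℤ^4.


Interval decomposition of M: I[1,4], I[3,4]^2.
HN type (ℓ=2): μ^(1)=1/2; μ^(2)=-1/2

((1, 1, 1, 1); (0, 0, 2, 2))


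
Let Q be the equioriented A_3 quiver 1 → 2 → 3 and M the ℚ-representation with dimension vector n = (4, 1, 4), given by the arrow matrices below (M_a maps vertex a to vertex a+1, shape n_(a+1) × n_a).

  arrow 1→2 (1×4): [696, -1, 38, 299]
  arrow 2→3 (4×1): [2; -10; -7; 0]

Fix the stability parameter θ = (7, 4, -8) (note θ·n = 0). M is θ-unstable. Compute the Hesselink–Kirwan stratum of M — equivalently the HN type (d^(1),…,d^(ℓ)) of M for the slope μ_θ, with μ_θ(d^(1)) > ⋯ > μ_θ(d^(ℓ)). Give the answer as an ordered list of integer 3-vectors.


Barcode: M ≅ I[1,1]^3, I[1,3], I[3,3]^3. HN layers by μ_θ (3 steps, strictly decreasing):
  μ^(1)=7; μ^(2)=1; μ^(3)=-8

((3, 0, 0); (1, 1, 1); (0, 0, 3))


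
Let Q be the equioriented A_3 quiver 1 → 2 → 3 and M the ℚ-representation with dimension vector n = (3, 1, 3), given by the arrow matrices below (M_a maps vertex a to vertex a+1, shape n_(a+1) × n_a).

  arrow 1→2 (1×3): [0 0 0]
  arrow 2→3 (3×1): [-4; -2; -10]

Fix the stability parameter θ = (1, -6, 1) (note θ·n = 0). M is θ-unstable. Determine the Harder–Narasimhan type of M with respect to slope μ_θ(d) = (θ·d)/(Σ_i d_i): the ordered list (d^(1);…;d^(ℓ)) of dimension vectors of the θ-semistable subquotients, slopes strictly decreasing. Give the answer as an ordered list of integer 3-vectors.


Barcode: M ≅ I[1,1]^3, I[2,3], I[3,3]^2. HN layers by μ_θ (2 steps, strictly decreasing):
  μ^(1)=1; μ^(2)=-6

((3, 0, 3); (0, 1, 0))


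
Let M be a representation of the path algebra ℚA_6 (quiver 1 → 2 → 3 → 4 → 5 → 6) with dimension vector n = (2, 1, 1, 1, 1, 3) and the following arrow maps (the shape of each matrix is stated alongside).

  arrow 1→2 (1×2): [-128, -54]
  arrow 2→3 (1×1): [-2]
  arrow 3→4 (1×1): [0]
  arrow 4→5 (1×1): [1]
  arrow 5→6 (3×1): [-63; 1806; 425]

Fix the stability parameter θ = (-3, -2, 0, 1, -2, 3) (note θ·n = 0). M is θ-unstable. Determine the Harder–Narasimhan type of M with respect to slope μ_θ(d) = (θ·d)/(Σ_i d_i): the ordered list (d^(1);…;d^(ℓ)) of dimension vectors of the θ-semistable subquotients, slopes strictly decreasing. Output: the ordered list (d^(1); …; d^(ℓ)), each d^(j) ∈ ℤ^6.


Barcode: M ≅ I[1,1], I[1,3], I[4,6], I[6,6]^2. HN layers by μ_θ (5 steps, strictly decreasing):
  μ^(1)=3; μ^(2)=0; μ^(3)=-1/2; μ^(4)=-2; μ^(5)=-3

((0, 0, 0, 0, 0, 3); (0, 0, 1, 0, 0, 0); (0, 0, 0, 1, 1, 0); (0, 1, 0, 0, 0, 0); (2, 0, 0, 0, 0, 0))
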